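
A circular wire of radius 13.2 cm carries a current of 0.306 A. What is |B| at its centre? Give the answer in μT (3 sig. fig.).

B ≈ 1.46 μT

At the centre of a circular loop the Biot–Savart law gives B = μ₀I/(2R).
B = (4π×10⁻⁷ × 0.306) / (2 × 0.132) = 1.46×10⁻⁶ T.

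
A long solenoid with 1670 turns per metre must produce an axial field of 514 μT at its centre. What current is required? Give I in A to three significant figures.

Inside a long solenoid B = μ₀nI with n = 1670 m⁻¹, so I = B/(μ₀n).
I = 5.14×10⁻⁴ / (4π×10⁻⁷ × 1670) = 0.245 A.

I ≈ 0.245 A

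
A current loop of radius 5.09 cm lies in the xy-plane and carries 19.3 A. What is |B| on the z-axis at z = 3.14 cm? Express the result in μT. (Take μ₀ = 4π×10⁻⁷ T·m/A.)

B ≈ 147 μT

On the axis of a circular loop, B = μ₀IR² / [2(R²+z²)^(3/2)].
R² + z² = (0.0509)² + (0.0314)² = 0.003577 m², and (R²+z²)^(3/2) = 2.14×10⁻⁴ m³.
B = (4π×10⁻⁷ × 19.3 × 0.002591) / (2 × 2.14×10⁻⁴) = 1.47×10⁻⁴ T.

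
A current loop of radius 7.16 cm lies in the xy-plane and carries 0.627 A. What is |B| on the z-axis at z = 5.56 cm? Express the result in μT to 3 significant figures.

On the axis of a circular loop, B = μ₀IR² / [2(R²+z²)^(3/2)].
R² + z² = (0.0716)² + (0.0556)² = 0.008218 m², and (R²+z²)^(3/2) = 7.45×10⁻⁴ m³.
B = (4π×10⁻⁷ × 0.627 × 0.005127) / (2 × 7.45×10⁻⁴) = 2.71×10⁻⁶ T.

B ≈ 2.71 μT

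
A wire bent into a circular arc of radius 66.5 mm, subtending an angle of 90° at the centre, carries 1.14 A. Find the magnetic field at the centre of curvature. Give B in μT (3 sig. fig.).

B ≈ 2.69 μT

The Biot–Savart field of a circular arc at its centre is B = μ₀Iφ/(4πR), with φ = 1.571 rad.
B = (4π×10⁻⁷ × 1.14 × 1.571) / (4π × 0.0665) = 2.69×10⁻⁶ T.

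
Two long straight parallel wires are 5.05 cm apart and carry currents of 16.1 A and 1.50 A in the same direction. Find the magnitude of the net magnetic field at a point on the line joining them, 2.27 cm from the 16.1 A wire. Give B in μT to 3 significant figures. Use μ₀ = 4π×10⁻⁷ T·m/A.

Each long wire gives B = μ₀I/(2πd). Distances are d₁ = 0.0227 m and d₂ = 0.0278 m.
B₁ = 1.42×10⁻⁴ T, B₂ = 1.08×10⁻⁵ T.
Between parallel currents the two contributions point in opposite directions, so they subtract. B = |B₁ − B₂| = |1.42×10⁻⁴ − 1.08×10⁻⁵| = 1.31×10⁻⁴ T.

B ≈ 131 μT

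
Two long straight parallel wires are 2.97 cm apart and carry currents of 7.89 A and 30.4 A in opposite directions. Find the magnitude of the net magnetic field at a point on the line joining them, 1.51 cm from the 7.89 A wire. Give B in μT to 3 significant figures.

Each long wire gives B = μ₀I/(2πd). Distances are d₁ = 0.0151 m and d₂ = 0.0146 m.
B₁ = 1.05×10⁻⁴ T, B₂ = 4.16×10⁻⁴ T.
Between antiparallel currents both contributions point the same way, so they add. B = B₁ + B₂ = 1.05×10⁻⁴ + 4.16×10⁻⁴ = 5.21×10⁻⁴ T.

B ≈ 521 μT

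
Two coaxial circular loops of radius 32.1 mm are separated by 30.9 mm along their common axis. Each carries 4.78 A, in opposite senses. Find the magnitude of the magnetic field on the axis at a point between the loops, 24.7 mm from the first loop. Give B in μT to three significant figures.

B ≈ 42.0 μT

Each loop contributes B = μ₀IR²/[2(R²+z²)^(3/2)] on the axis, with z measured from that loop.
Loop 1 (z = 0.0247 m): B₁ = 4.66×10⁻⁵ T. Loop 2 (z = 0.0062 m): B₂ = 8.86×10⁻⁵ T.
The fields oppose: B = |B₁ − B₂| = 4.20×10⁻⁵ T.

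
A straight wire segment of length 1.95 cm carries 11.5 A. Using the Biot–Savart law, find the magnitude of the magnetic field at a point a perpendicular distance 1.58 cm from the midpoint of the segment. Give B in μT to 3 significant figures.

For a finite straight segment, B = (μ₀I/4πd)(sinθ₁ + sinθ₂), where θ₁, θ₂ are the angles from the perpendicular to each end.
The perpendicular from the point meets the wire at its midpoint, so each end is L/2 = 0.00975 m away along the wire.
sinθ₁ = 0.00975/√(0.00975²+0.0158²) = 0.5251; sinθ₂ = 0.00975/√(0.00975²+0.0158²) = 0.5251.
B = (4π×10⁻⁷ × 11.5) / (4π × 0.0158) × (0.5251 + 0.5251) = 7.64×10⁻⁵ T.

B ≈ 76.4 μT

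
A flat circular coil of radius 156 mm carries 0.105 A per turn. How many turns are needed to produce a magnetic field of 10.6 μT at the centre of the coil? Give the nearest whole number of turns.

For an N-turn coil, B = Nμ₀I/(2R). A single turn gives B₁ = 4.23×10⁻⁷ T with R = 0.156 m.
N = B/B₁ = 1.06×10⁻⁵ / 4.23×10⁻⁷ = 25.06.

N = 25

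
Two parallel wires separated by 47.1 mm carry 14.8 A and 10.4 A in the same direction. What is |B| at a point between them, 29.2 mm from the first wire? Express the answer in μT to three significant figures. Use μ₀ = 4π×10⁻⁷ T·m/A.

B ≈ 14.8 μT

Each long wire gives B = μ₀I/(2πd). Distances are d₁ = 0.0292 m and d₂ = 0.0179 m.
B₁ = 1.01×10⁻⁴ T, B₂ = 1.16×10⁻⁴ T.
Between parallel currents the two contributions point in opposite directions, so they subtract. B = |B₁ − B₂| = |1.01×10⁻⁴ − 1.16×10⁻⁴| = 1.48×10⁻⁵ T.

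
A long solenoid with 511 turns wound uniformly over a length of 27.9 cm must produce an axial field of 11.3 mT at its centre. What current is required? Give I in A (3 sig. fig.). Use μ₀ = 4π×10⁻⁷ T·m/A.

Inside a long solenoid B = μ₀nI with n = 1832 m⁻¹, so I = B/(μ₀n).
I = 1.13×10⁻² / (4π×10⁻⁷ × 1832) = 4.91 A.

I ≈ 4.91 A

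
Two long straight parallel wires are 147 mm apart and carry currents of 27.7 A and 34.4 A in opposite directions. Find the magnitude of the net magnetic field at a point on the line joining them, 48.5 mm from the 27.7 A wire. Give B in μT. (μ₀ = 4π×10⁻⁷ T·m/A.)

Each long wire gives B = μ₀I/(2πd). Distances are d₁ = 0.0485 m and d₂ = 0.0985 m.
B₁ = 1.14×10⁻⁴ T, B₂ = 6.98×10⁻⁵ T.
Between antiparallel currents both contributions point the same way, so they add. B = B₁ + B₂ = 1.14×10⁻⁴ + 6.98×10⁻⁵ = 1.84×10⁻⁴ T.

B ≈ 184 μT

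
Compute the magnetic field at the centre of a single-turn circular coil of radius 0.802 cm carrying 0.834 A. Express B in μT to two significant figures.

B ≈ 65 μT

At the centre of a circular loop the Biot–Savart law gives B = μ₀I/(2R).
B = (4π×10⁻⁷ × 0.834) / (2 × 0.00802) = 6.53×10⁻⁵ T.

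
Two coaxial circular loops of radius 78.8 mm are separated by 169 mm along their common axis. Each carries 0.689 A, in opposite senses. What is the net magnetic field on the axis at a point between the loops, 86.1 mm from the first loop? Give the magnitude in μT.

B ≈ 0.106 μT

Each loop contributes B = μ₀IR²/[2(R²+z²)^(3/2)] on the axis, with z measured from that loop.
Loop 1 (z = 0.0861 m): B₁ = 1.69×10⁻⁶ T. Loop 2 (z = 0.0829 m): B₂ = 1.80×10⁻⁶ T.
The fields oppose: B = |B₁ − B₂| = 1.06×10⁻⁷ T.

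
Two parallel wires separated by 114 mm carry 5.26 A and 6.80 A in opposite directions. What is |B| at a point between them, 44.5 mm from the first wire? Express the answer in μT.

Each long wire gives B = μ₀I/(2πd). Distances are d₁ = 0.0445 m and d₂ = 0.0695 m.
B₁ = 2.36×10⁻⁵ T, B₂ = 1.96×10⁻⁵ T.
Between antiparallel currents both contributions point the same way, so they add. B = B₁ + B₂ = 2.36×10⁻⁵ + 1.96×10⁻⁵ = 4.32×10⁻⁵ T.

B ≈ 43.2 μT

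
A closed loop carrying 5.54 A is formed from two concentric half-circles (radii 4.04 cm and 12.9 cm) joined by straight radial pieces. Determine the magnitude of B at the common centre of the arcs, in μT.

B ≈ 29.6 μT

The radial connectors point toward the centre, so dl × r̂ = 0 and they contribute nothing.
Each semicircle gives μ₀I/(4R): inner arc 4.31×10⁻⁵ T, outer arc 1.35×10⁻⁵ T.
The two arcs carry current in opposite angular senses, so their fields oppose: B = |4.31×10⁻⁵ − 1.35×10⁻⁵| = 2.96×10⁻⁵ T.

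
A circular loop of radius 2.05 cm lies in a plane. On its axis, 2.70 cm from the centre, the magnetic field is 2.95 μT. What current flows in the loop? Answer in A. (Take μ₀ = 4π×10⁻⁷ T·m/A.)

On the axis of a loop, B = μ₀IR²/[2(R²+z²)^(3/2)], so I = 2B(R²+z²)^(3/2)/(μ₀R²).
R² + z² = 0.0004202 + 0.000729 = 0.001149 m²; raised to 3/2 gives 3.90×10⁻⁵ m³.
I = 2 × 2.95×10⁻⁶ × 3.90×10⁻⁵ / (1.26×10⁻⁶ × 0.0004202) = 0.435 A.

I ≈ 0.435 A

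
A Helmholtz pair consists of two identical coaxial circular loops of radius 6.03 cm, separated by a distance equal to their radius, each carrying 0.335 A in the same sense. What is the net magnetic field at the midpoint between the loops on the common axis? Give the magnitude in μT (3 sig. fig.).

Each loop contributes B = μ₀IR²/[2(R²+z²)^(3/2)] on the axis, with z measured from that loop.
Loop 1 (z = 0.03015 m): B₁ = 2.50×10⁻⁶ T. Loop 2 (z = 0.03015 m): B₂ = 2.50×10⁻⁶ T.
The fields add: B = B₁ + B₂ = 5.00×10⁻⁶ T.

B ≈ 5.00 μT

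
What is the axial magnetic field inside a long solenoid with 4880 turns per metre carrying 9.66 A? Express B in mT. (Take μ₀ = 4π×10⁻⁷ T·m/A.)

Inside a long solenoid, B = μ₀nI with n = 4880 turns/m.
B = 4π×10⁻⁷ × 4880 × 9.66 = 5.92×10⁻² T.

B ≈ 59.2 mT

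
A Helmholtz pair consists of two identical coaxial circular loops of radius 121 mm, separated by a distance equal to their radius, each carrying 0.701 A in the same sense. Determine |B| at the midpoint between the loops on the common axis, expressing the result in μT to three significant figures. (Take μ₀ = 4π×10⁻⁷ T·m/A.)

Each loop contributes B = μ₀IR²/[2(R²+z²)^(3/2)] on the axis, with z measured from that loop.
Loop 1 (z = 0.0605 m): B₁ = 2.60×10⁻⁶ T. Loop 2 (z = 0.0605 m): B₂ = 2.60×10⁻⁶ T.
The fields add: B = B₁ + B₂ = 5.21×10⁻⁶ T.

B ≈ 5.21 μT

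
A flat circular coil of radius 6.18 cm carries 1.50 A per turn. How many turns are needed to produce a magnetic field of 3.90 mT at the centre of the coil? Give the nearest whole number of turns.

For an N-turn coil, B = Nμ₀I/(2R). A single turn gives B₁ = 1.53×10⁻⁵ T with R = 0.0618 m.
N = B/B₁ = 3.90×10⁻³ / 1.53×10⁻⁵ = 255.73.

N = 256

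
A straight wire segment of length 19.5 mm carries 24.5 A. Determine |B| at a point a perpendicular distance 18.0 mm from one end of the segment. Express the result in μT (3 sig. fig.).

For a finite straight segment, B = (μ₀I/4πd)(sinθ₁ + sinθ₂), where θ₁, θ₂ are the angles from the perpendicular to each end.
The perpendicular foot is at one end, so the two end-offsets along the wire are 0 and L = 0.0195 m.
sinθ₁ = 0/√(0²+0.018²) = 0.0000; sinθ₂ = 0.0195/√(0.0195²+0.018²) = 0.7348.
B = (4π×10⁻⁷ × 24.5) / (4π × 0.018) × (0.0000 + 0.7348) = 1.00×10⁻⁴ T.

B ≈ 100 μT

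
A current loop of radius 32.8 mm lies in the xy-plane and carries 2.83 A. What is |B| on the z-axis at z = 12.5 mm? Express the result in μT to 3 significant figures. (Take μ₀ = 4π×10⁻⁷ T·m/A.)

On the axis of a circular loop, B = μ₀IR² / [2(R²+z²)^(3/2)].
R² + z² = (0.0328)² + (0.0125)² = 0.001232 m², and (R²+z²)^(3/2) = 4.32×10⁻⁵ m³.
B = (4π×10⁻⁷ × 2.83 × 0.001076) / (2 × 4.32×10⁻⁵) = 4.42×10⁻⁵ T.

B ≈ 44.2 μT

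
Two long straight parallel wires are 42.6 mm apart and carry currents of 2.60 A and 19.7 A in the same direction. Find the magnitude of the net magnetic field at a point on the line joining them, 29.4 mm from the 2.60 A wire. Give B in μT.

B ≈ 281 μT

Each long wire gives B = μ₀I/(2πd). Distances are d₁ = 0.0294 m and d₂ = 0.0132 m.
B₁ = 1.77×10⁻⁵ T, B₂ = 2.98×10⁻⁴ T.
Between parallel currents the two contributions point in opposite directions, so they subtract. B = |B₁ − B₂| = |1.77×10⁻⁵ − 2.98×10⁻⁴| = 2.81×10⁻⁴ T.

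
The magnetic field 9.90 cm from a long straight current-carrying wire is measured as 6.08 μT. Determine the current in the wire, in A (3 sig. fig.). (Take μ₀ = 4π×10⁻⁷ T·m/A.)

For a long straight wire B = μ₀I/(2πd), so I = 2πdB/μ₀.
I = 2π × 0.099 × 6.08×10⁻⁶ / (4π×10⁻⁷) = 3.01 A.

I ≈ 3.01 A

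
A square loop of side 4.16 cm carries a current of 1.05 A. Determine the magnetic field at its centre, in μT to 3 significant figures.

B ≈ 28.6 μT

Each side is a finite straight segment at perpendicular distance d = a/(2 tan(π/4)) = 0.0208 m from the centre, with end-angles ±π/4.
One side contributes B₁ = (μ₀I/4πd)·2 sin(π/4) = 7.14×10⁻⁶ T.
All 4 sides add in the same direction: B = 4 × 7.14×10⁻⁶ = 2.86×10⁻⁵ T.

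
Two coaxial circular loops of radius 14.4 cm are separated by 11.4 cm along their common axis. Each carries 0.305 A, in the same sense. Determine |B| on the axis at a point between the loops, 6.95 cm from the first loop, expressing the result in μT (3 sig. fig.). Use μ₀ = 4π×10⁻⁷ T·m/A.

Each loop contributes B = μ₀IR²/[2(R²+z²)^(3/2)] on the axis, with z measured from that loop.
Loop 1 (z = 0.0695 m): B₁ = 9.72×10⁻⁷ T. Loop 2 (z = 0.0445 m): B₂ = 1.16×10⁻⁶ T.
The fields add: B = B₁ + B₂ = 2.13×10⁻⁶ T.

B ≈ 2.13 μT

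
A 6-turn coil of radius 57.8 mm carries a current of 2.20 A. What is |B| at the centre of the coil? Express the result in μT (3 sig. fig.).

For an N-turn flat coil, B = Nμ₀I/(2R) with R = 0.0578 m.
B = 6 × 2.39×10⁻⁵ T = 1.43×10⁻⁴ T.

B ≈ 143 μT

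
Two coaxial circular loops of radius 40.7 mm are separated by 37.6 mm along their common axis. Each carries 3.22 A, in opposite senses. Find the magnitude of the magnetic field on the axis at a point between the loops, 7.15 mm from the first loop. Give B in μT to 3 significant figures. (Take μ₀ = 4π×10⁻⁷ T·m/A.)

B ≈ 22.0 μT

Each loop contributes B = μ₀IR²/[2(R²+z²)^(3/2)] on the axis, with z measured from that loop.
Loop 1 (z = 0.00715 m): B₁ = 4.75×10⁻⁵ T. Loop 2 (z = 0.03045 m): B₂ = 2.55×10⁻⁵ T.
The fields oppose: B = |B₁ − B₂| = 2.20×10⁻⁵ T.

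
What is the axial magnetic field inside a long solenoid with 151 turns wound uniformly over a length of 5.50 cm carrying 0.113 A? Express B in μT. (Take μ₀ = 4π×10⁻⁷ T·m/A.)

Inside a long solenoid, B = μ₀nI with n = 2745 turns/m.
B = 4π×10⁻⁷ × 2745 × 0.113 = 3.90×10⁻⁴ T.

B ≈ 390 μT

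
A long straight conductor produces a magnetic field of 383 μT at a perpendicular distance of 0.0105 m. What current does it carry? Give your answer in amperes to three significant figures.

For a long straight wire B = μ₀I/(2πd), so I = 2πdB/μ₀.
I = 2π × 0.0105 × 3.83×10⁻⁴ / (4π×10⁻⁷) = 20.1 A.

I ≈ 20.1 A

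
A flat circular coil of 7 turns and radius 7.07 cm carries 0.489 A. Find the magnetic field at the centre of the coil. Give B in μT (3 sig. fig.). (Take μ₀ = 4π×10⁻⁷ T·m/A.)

B ≈ 30.4 μT

For an N-turn flat coil, B = Nμ₀I/(2R) with R = 0.0707 m.
B = 7 × 4.35×10⁻⁶ T = 3.04×10⁻⁵ T.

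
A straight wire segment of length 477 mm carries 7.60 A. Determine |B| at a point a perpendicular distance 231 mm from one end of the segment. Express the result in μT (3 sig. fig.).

For a finite straight segment, B = (μ₀I/4πd)(sinθ₁ + sinθ₂), where θ₁, θ₂ are the angles from the perpendicular to each end.
The perpendicular foot is at one end, so the two end-offsets along the wire are 0 and L = 0.477 m.
sinθ₁ = 0/√(0²+0.231²) = 0.0000; sinθ₂ = 0.477/√(0.477²+0.231²) = 0.9000.
B = (4π×10⁻⁷ × 7.60) / (4π × 0.231) × (0.0000 + 0.9000) = 2.96×10⁻⁶ T.

B ≈ 2.96 μT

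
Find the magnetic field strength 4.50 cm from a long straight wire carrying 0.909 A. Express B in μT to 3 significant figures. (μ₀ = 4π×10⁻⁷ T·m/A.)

B ≈ 4.04 μT

For an infinitely long straight wire, B = μ₀I/(2πd).
B = (4π×10⁻⁷ × 0.909) / (2π × 0.045) = 4.04×10⁻⁶ T.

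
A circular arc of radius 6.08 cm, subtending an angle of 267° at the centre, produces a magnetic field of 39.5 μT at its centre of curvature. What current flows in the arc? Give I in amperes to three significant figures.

I ≈ 5.15 A

For a circular arc, B = μ₀Iφ/(4πR) with φ in radians; here φ = 4.66 rad.
So I = 4πRB/(μ₀φ) = 4π × 0.0608 × 3.95×10⁻⁵ / (4π×10⁻⁷ × 4.66) = 5.15 A.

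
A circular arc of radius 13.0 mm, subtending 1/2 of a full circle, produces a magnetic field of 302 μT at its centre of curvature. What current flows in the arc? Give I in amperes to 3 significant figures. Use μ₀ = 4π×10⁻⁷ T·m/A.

For a circular arc, B = μ₀Iφ/(4πR) with φ in radians; here φ = 3.142 rad.
So I = 4πRB/(μ₀φ) = 4π × 0.013 × 3.02×10⁻⁴ / (4π×10⁻⁷ × 3.142) = 12.5 A.

I ≈ 12.5 A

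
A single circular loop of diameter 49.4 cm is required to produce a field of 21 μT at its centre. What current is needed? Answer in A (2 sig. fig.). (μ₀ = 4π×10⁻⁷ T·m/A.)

At the centre of a circular loop B = μ₀I/(2R), so I = 2RB/μ₀.
With R = 0.247 m, I = 2 × 0.247 × 2.10×10⁻⁵ / (4π×10⁻⁷) = 8.26 A.

I ≈ 8.3 A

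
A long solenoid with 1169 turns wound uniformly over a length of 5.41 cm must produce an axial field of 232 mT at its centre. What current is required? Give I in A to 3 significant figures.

Inside a long solenoid B = μ₀nI with n = 2.161×10⁴ m⁻¹, so I = B/(μ₀n).
I = 0.232 / (4π×10⁻⁷ × 2.161×10⁴) = 8.54 A.

I ≈ 8.54 A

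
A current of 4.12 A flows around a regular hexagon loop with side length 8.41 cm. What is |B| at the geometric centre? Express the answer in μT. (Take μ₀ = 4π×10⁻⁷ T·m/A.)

Each side is a finite straight segment at perpendicular distance d = a/(2 tan(π/6)) = 0.07283 m from the centre, with end-angles ±π/6.
One side contributes B₁ = (μ₀I/4πd)·2 sin(π/6) = 5.66×10⁻⁶ T.
All 6 sides add in the same direction: B = 6 × 5.66×10⁻⁶ = 3.39×10⁻⁵ T.

B ≈ 33.9 μT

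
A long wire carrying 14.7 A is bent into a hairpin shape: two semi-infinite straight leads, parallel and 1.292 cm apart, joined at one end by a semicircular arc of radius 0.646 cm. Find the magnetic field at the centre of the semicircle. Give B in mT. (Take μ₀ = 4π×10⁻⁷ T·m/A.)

B ≈ 1.17 mT

The semicircular arc contributes B_arc = μ₀I·π/(4πR) = μ₀I/(4R) = 7.15×10⁻⁴ T.
Each semi-infinite lead is at perpendicular distance R = 0.00646 m from the centre, with the perpendicular foot at its near end, so it contributes μ₀I/(4πR); both point the same way, together 4.55×10⁻⁴ T.
Arc and leads all point the same direction: B = 7.15×10⁻⁴ + 4.55×10⁻⁴ = 1.17×10⁻³ T.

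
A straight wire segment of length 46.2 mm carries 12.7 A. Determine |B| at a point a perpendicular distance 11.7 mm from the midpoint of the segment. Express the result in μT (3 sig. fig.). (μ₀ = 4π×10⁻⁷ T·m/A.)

For a finite straight segment, B = (μ₀I/4πd)(sinθ₁ + sinθ₂), where θ₁, θ₂ are the angles from the perpendicular to each end.
The perpendicular from the point meets the wire at its midpoint, so each end is L/2 = 0.0231 m away along the wire.
sinθ₁ = 0.0231/√(0.0231²+0.0117²) = 0.8921; sinθ₂ = 0.0231/√(0.0231²+0.0117²) = 0.8921.
B = (4π×10⁻⁷ × 12.7) / (4π × 0.0117) × (0.8921 + 0.8921) = 1.94×10⁻⁴ T.

B ≈ 194 μT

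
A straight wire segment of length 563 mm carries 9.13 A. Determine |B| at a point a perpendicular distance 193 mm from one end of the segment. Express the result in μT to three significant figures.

For a finite straight segment, B = (μ₀I/4πd)(sinθ₁ + sinθ₂), where θ₁, θ₂ are the angles from the perpendicular to each end.
The perpendicular foot is at one end, so the two end-offsets along the wire are 0 and L = 0.563 m.
sinθ₁ = 0/√(0²+0.193²) = 0.0000; sinθ₂ = 0.563/√(0.563²+0.193²) = 0.9460.
B = (4π×10⁻⁷ × 9.13) / (4π × 0.193) × (0.0000 + 0.9460) = 4.47×10⁻⁶ T.

B ≈ 4.47 μT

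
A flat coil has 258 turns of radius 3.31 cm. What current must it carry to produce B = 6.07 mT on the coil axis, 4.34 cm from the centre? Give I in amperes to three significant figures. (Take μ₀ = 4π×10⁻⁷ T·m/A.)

For an N-turn coil, B = Nμ₀IR²/[2(R²+z²)^(3/2)] with R = 0.0331 m, z = 0.0434 m, so I = 2B(R²+z²)^(3/2)/(Nμ₀R²) = 2 × 6.07×10⁻³ × 1.63×10⁻⁴ / (258 × 4π×10⁻⁷ × 0.001096) = 5.56 A.

I ≈ 5.56 A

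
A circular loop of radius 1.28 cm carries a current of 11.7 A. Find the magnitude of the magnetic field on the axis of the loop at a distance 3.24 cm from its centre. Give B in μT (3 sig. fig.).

On the axis of a circular loop, B = μ₀IR² / [2(R²+z²)^(3/2)].
R² + z² = (0.0128)² + (0.0324)² = 0.001214 m², and (R²+z²)^(3/2) = 4.23×10⁻⁵ m³.
B = (4π×10⁻⁷ × 11.7 × 0.0001638) / (2 × 4.23×10⁻⁵) = 2.85×10⁻⁵ T.

B ≈ 28.5 μT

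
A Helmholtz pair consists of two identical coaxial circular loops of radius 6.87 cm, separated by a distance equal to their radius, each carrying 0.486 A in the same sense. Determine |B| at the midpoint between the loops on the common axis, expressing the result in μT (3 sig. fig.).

Each loop contributes B = μ₀IR²/[2(R²+z²)^(3/2)] on the axis, with z measured from that loop.
Loop 1 (z = 0.03435 m): B₁ = 3.18×10⁻⁶ T. Loop 2 (z = 0.03435 m): B₂ = 3.18×10⁻⁶ T.
The fields add: B = B₁ + B₂ = 6.36×10⁻⁶ T.

B ≈ 6.36 μT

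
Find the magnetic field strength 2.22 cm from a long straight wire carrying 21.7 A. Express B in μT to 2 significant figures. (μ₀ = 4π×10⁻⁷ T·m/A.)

B ≈ 200 μT

For an infinitely long straight wire, B = μ₀I/(2πd).
B = (4π×10⁻⁷ × 21.7) / (2π × 0.0222) = 1.95×10⁻⁴ T.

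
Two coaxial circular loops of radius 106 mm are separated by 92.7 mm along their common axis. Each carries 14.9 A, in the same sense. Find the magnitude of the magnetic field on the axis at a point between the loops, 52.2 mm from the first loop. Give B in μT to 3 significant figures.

Each loop contributes B = μ₀IR²/[2(R²+z²)^(3/2)] on the axis, with z measured from that loop.
Loop 1 (z = 0.0522 m): B₁ = 6.38×10⁻⁵ T. Loop 2 (z = 0.0405 m): B₂ = 7.20×10⁻⁵ T.
The fields add: B = B₁ + B₂ = 1.36×10⁻⁴ T.

B ≈ 136 μT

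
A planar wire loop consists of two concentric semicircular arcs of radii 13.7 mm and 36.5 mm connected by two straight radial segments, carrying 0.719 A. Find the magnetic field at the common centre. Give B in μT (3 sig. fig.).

The radial connectors point toward the centre, so dl × r̂ = 0 and they contribute nothing.
Each semicircle gives μ₀I/(4R): inner arc 1.65×10⁻⁵ T, outer arc 6.19×10⁻⁶ T.
The two arcs carry current in opposite angular senses, so their fields oppose: B = |1.65×10⁻⁵ − 6.19×10⁻⁶| = 1.03×10⁻⁵ T.

B ≈ 10.3 μT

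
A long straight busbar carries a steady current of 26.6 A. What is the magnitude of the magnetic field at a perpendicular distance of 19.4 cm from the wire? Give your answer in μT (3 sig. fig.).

B ≈ 27.4 μT

For an infinitely long straight wire, B = μ₀I/(2πd).
B = (4π×10⁻⁷ × 26.6) / (2π × 0.194) = 2.74×10⁻⁵ T.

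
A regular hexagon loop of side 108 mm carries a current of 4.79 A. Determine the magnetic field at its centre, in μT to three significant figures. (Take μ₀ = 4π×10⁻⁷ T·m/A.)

B ≈ 30.7 μT

Each side is a finite straight segment at perpendicular distance d = a/(2 tan(π/6)) = 0.09353 m from the centre, with end-angles ±π/6.
One side contributes B₁ = (μ₀I/4πd)·2 sin(π/6) = 5.12×10⁻⁶ T.
All 6 sides add in the same direction: B = 6 × 5.12×10⁻⁶ = 3.07×10⁻⁵ T.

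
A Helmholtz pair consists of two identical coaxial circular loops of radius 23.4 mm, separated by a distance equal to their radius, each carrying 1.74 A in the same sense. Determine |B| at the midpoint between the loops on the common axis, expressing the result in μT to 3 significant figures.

Each loop contributes B = μ₀IR²/[2(R²+z²)^(3/2)] on the axis, with z measured from that loop.
Loop 1 (z = 0.0117 m): B₁ = 3.34×10⁻⁵ T. Loop 2 (z = 0.0117 m): B₂ = 3.34×10⁻⁵ T.
The fields add: B = B₁ + B₂ = 6.69×10⁻⁵ T.

B ≈ 66.9 μT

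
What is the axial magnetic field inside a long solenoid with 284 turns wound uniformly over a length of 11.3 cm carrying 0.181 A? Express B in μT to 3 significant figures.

Inside a long solenoid, B = μ₀nI with n = 2513 turns/m.
B = 4π×10⁻⁷ × 2513 × 0.181 = 5.72×10⁻⁴ T.

B ≈ 572 μT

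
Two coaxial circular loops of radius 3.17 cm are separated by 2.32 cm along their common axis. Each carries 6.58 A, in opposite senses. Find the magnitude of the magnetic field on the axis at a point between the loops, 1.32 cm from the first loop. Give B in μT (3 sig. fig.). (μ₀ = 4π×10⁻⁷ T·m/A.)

Each loop contributes B = μ₀IR²/[2(R²+z²)^(3/2)] on the axis, with z measured from that loop.
Loop 1 (z = 0.0132 m): B₁ = 1.03×10⁻⁴ T. Loop 2 (z = 0.01 m): B₂ = 1.13×10⁻⁴ T.
The fields oppose: B = |B₁ − B₂| = 1.05×10⁻⁵ T.

B ≈ 10.5 μT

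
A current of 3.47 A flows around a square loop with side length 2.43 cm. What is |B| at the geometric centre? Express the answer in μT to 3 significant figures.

B ≈ 162 μT

Each side is a finite straight segment at perpendicular distance d = a/(2 tan(π/4)) = 0.01215 m from the centre, with end-angles ±π/4.
One side contributes B₁ = (μ₀I/4πd)·2 sin(π/4) = 4.04×10⁻⁵ T.
All 4 sides add in the same direction: B = 4 × 4.04×10⁻⁵ = 1.62×10⁻⁴ T.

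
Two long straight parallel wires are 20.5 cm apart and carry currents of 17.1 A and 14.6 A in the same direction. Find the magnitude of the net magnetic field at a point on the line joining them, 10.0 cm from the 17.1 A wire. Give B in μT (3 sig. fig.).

B ≈ 6.39 μT

Each long wire gives B = μ₀I/(2πd). Distances are d₁ = 0.1 m and d₂ = 0.105 m.
B₁ = 3.42×10⁻⁵ T, B₂ = 2.78×10⁻⁵ T.
Between parallel currents the two contributions point in opposite directions, so they subtract. B = |B₁ − B₂| = |3.42×10⁻⁵ − 2.78×10⁻⁵| = 6.39×10⁻⁶ T.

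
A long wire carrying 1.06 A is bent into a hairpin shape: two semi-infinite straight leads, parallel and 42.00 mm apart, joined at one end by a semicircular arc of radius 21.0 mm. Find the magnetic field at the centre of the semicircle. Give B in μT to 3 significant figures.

The semicircular arc contributes B_arc = μ₀I·π/(4πR) = μ₀I/(4R) = 1.59×10⁻⁵ T.
Each semi-infinite lead is at perpendicular distance R = 0.021 m from the centre, with the perpendicular foot at its near end, so it contributes μ₀I/(4πR); both point the same way, together 1.01×10⁻⁵ T.
Arc and leads all point the same direction: B = 1.59×10⁻⁵ + 1.01×10⁻⁵ = 2.60×10⁻⁵ T.

B ≈ 26.0 μT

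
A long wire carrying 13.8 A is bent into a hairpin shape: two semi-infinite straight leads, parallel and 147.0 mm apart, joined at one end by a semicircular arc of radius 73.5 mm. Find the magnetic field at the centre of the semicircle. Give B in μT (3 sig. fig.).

B ≈ 96.5 μT

The semicircular arc contributes B_arc = μ₀I·π/(4πR) = μ₀I/(4R) = 5.90×10⁻⁵ T.
Each semi-infinite lead is at perpendicular distance R = 0.0735 m from the centre, with the perpendicular foot at its near end, so it contributes μ₀I/(4πR); both point the same way, together 3.76×10⁻⁵ T.
Arc and leads all point the same direction: B = 5.90×10⁻⁵ + 3.76×10⁻⁵ = 9.65×10⁻⁵ T.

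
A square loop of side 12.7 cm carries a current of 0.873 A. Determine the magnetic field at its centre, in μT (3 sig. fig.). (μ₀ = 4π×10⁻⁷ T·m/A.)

Each side is a finite straight segment at perpendicular distance d = a/(2 tan(π/4)) = 0.0635 m from the centre, with end-angles ±π/4.
One side contributes B₁ = (μ₀I/4πd)·2 sin(π/4) = 1.94×10⁻⁶ T.
All 4 sides add in the same direction: B = 4 × 1.94×10⁻⁶ = 7.78×10⁻⁶ T.

B ≈ 7.78 μT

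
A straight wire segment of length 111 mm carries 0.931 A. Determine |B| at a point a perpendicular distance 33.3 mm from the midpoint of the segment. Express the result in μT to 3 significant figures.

B ≈ 4.79 μT

For a finite straight segment, B = (μ₀I/4πd)(sinθ₁ + sinθ₂), where θ₁, θ₂ are the angles from the perpendicular to each end.
The perpendicular from the point meets the wire at its midpoint, so each end is L/2 = 0.0555 m away along the wire.
sinθ₁ = 0.0555/√(0.0555²+0.0333²) = 0.8575; sinθ₂ = 0.0555/√(0.0555²+0.0333²) = 0.8575.
B = (4π×10⁻⁷ × 0.931) / (4π × 0.0333) × (0.8575 + 0.8575) = 4.79×10⁻⁶ T.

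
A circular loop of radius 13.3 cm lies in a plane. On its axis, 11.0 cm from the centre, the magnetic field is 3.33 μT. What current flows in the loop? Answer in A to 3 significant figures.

I ≈ 1.54 A

On the axis of a loop, B = μ₀IR²/[2(R²+z²)^(3/2)], so I = 2B(R²+z²)^(3/2)/(μ₀R²).
R² + z² = 0.01769 + 0.0121 = 0.02979 m²; raised to 3/2 gives 5.14×10⁻³ m³.
I = 2 × 3.33×10⁻⁶ × 5.14×10⁻³ / (1.26×10⁻⁶ × 0.01769) = 1.54 A.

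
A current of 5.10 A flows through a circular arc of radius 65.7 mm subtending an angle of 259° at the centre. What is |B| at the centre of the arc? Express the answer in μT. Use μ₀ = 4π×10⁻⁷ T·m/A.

The Biot–Savart field of a circular arc at its centre is B = μ₀Iφ/(4πR), with φ = 4.52 rad.
B = (4π×10⁻⁷ × 5.10 × 4.52) / (4π × 0.0657) = 3.51×10⁻⁵ T.

B ≈ 35.1 μT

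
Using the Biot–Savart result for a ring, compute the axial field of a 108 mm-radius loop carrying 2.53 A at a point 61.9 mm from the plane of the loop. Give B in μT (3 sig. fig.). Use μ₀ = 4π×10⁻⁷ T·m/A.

B ≈ 9.61 μT

On the axis of a circular loop, B = μ₀IR² / [2(R²+z²)^(3/2)].
R² + z² = (0.108)² + (0.0619)² = 0.0155 m², and (R²+z²)^(3/2) = 1.93×10⁻³ m³.
B = (4π×10⁻⁷ × 2.53 × 0.01166) / (2 × 1.93×10⁻³) = 9.61×10⁻⁶ T.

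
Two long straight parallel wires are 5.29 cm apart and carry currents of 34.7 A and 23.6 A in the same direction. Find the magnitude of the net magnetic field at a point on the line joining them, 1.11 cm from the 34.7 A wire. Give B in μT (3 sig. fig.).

B ≈ 512 μT

Each long wire gives B = μ₀I/(2πd). Distances are d₁ = 0.0111 m and d₂ = 0.0418 m.
B₁ = 6.25×10⁻⁴ T, B₂ = 1.13×10⁻⁴ T.
Between parallel currents the two contributions point in opposite directions, so they subtract. B = |B₁ − B₂| = |6.25×10⁻⁴ − 1.13×10⁻⁴| = 5.12×10⁻⁴ T.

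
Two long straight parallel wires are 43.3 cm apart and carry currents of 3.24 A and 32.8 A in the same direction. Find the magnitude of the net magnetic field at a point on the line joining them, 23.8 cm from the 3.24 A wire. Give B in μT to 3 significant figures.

B ≈ 30.9 μT

Each long wire gives B = μ₀I/(2πd). Distances are d₁ = 0.238 m and d₂ = 0.195 m.
B₁ = 2.72×10⁻⁶ T, B₂ = 3.36×10⁻⁵ T.
Between parallel currents the two contributions point in opposite directions, so they subtract. B = |B₁ − B₂| = |2.72×10⁻⁶ − 3.36×10⁻⁵| = 3.09×10⁻⁵ T.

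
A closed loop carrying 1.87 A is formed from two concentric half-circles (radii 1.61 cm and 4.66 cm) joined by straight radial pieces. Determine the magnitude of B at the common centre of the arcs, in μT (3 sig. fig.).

B ≈ 23.9 μT

The radial connectors point toward the centre, so dl × r̂ = 0 and they contribute nothing.
Each semicircle gives μ₀I/(4R): inner arc 3.65×10⁻⁵ T, outer arc 1.26×10⁻⁵ T.
The two arcs carry current in opposite angular senses, so their fields oppose: B = |3.65×10⁻⁵ − 1.26×10⁻⁵| = 2.39×10⁻⁵ T.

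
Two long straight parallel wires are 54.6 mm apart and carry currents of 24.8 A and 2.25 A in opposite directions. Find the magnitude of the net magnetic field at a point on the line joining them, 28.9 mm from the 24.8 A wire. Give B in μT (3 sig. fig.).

B ≈ 189 μT

Each long wire gives B = μ₀I/(2πd). Distances are d₁ = 0.0289 m and d₂ = 0.0257 m.
B₁ = 1.72×10⁻⁴ T, B₂ = 1.75×10⁻⁵ T.
Between antiparallel currents both contributions point the same way, so they add. B = B₁ + B₂ = 1.72×10⁻⁴ + 1.75×10⁻⁵ = 1.89×10⁻⁴ T.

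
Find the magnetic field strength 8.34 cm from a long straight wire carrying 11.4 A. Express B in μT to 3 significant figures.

B ≈ 27.3 μT

For an infinitely long straight wire, B = μ₀I/(2πd).
B = (4π×10⁻⁷ × 11.4) / (2π × 0.0834) = 2.73×10⁻⁵ T.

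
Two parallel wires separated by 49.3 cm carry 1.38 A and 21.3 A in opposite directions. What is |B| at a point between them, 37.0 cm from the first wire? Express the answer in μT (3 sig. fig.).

Each long wire gives B = μ₀I/(2πd). Distances are d₁ = 0.37 m and d₂ = 0.123 m.
B₁ = 7.46×10⁻⁷ T, B₂ = 3.46×10⁻⁵ T.
Between antiparallel currents both contributions point the same way, so they add. B = B₁ + B₂ = 7.46×10⁻⁷ + 3.46×10⁻⁵ = 3.54×10⁻⁵ T.

B ≈ 35.4 μT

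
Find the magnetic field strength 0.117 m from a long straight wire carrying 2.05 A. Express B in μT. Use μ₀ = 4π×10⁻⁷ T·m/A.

For an infinitely long straight wire, B = μ₀I/(2πd).
B = (4π×10⁻⁷ × 2.05) / (2π × 0.117) = 3.50×10⁻⁶ T.

B ≈ 3.50 μT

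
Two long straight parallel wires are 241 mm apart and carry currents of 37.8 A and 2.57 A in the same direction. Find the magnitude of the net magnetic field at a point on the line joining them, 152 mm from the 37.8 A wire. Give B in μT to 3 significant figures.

B ≈ 44.0 μT

Each long wire gives B = μ₀I/(2πd). Distances are d₁ = 0.152 m and d₂ = 0.089 m.
B₁ = 4.97×10⁻⁵ T, B₂ = 5.78×10⁻⁶ T.
Between parallel currents the two contributions point in opposite directions, so they subtract. B = |B₁ − B₂| = |4.97×10⁻⁵ − 5.78×10⁻⁶| = 4.40×10⁻⁵ T.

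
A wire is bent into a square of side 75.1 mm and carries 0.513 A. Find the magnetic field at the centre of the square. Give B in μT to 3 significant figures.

B ≈ 7.73 μT

Each side is a finite straight segment at perpendicular distance d = a/(2 tan(π/4)) = 0.03755 m from the centre, with end-angles ±π/4.
One side contributes B₁ = (μ₀I/4πd)·2 sin(π/4) = 1.93×10⁻⁶ T.
All 4 sides add in the same direction: B = 4 × 1.93×10⁻⁶ = 7.73×10⁻⁶ T.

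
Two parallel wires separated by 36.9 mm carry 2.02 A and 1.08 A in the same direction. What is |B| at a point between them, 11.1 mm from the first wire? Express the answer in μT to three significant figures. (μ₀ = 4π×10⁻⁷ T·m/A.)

B ≈ 28.0 μT

Each long wire gives B = μ₀I/(2πd). Distances are d₁ = 0.0111 m and d₂ = 0.0258 m.
B₁ = 3.64×10⁻⁵ T, B₂ = 8.37×10⁻⁶ T.
Between parallel currents the two contributions point in opposite directions, so they subtract. B = |B₁ − B₂| = |3.64×10⁻⁵ − 8.37×10⁻⁶| = 2.80×10⁻⁵ T.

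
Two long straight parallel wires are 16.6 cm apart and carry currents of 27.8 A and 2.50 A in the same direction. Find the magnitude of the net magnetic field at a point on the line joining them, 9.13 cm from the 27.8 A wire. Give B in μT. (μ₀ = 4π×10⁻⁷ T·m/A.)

B ≈ 54.2 μT

Each long wire gives B = μ₀I/(2πd). Distances are d₁ = 0.0913 m and d₂ = 0.0747 m.
B₁ = 6.09×10⁻⁵ T, B₂ = 6.69×10⁻⁶ T.
Between parallel currents the two contributions point in opposite directions, so they subtract. B = |B₁ − B₂| = |6.09×10⁻⁵ − 6.69×10⁻⁶| = 5.42×10⁻⁵ T.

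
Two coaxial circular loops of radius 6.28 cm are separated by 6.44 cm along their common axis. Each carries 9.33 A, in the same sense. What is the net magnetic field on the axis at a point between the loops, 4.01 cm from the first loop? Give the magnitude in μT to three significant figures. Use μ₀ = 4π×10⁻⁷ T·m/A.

B ≈ 132 μT

Each loop contributes B = μ₀IR²/[2(R²+z²)^(3/2)] on the axis, with z measured from that loop.
Loop 1 (z = 0.0401 m): B₁ = 5.59×10⁻⁵ T. Loop 2 (z = 0.0243 m): B₂ = 7.57×10⁻⁵ T.
The fields add: B = B₁ + B₂ = 1.32×10⁻⁴ T.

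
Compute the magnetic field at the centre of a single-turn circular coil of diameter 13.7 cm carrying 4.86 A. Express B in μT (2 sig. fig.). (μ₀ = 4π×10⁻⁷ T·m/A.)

At the centre of a circular loop the Biot–Savart law gives B = μ₀I/(2R) (so R = 0.0685 m).
B = (4π×10⁻⁷ × 4.86) / (2 × 0.0685) = 4.46×10⁻⁵ T.

B ≈ 45 μT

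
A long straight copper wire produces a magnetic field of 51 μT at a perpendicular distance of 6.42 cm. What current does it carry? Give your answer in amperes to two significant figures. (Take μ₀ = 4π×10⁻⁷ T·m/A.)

I ≈ 16 A

For a long straight wire B = μ₀I/(2πd), so I = 2πdB/μ₀.
I = 2π × 0.0642 × 5.10×10⁻⁵ / (4π×10⁻⁷) = 16.4 A.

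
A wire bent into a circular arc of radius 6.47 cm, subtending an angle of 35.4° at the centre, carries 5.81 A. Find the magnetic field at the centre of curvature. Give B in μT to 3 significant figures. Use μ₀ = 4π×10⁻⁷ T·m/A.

The Biot–Savart field of a circular arc at its centre is B = μ₀Iφ/(4πR), with φ = 0.6178 rad.
B = (4π×10⁻⁷ × 5.81 × 0.6178) / (4π × 0.0647) = 5.55×10⁻⁶ T.

B ≈ 5.55 μT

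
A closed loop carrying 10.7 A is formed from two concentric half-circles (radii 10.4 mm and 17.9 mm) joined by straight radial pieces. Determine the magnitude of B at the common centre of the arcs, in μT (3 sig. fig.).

B ≈ 135 μT

The radial connectors point toward the centre, so dl × r̂ = 0 and they contribute nothing.
Each semicircle gives μ₀I/(4R): inner arc 3.23×10⁻⁴ T, outer arc 1.88×10⁻⁴ T.
The two arcs carry current in opposite angular senses, so their fields oppose: B = |3.23×10⁻⁴ − 1.88×10⁻⁴| = 1.35×10⁻⁴ T.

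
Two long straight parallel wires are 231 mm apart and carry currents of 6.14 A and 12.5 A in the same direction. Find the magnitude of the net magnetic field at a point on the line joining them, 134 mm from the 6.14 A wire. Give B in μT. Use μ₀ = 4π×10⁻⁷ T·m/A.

B ≈ 16.6 μT

Each long wire gives B = μ₀I/(2πd). Distances are d₁ = 0.134 m and d₂ = 0.097 m.
B₁ = 9.16×10⁻⁶ T, B₂ = 2.58×10⁻⁵ T.
Between parallel currents the two contributions point in opposite directions, so they subtract. B = |B₁ − B₂| = |9.16×10⁻⁶ − 2.58×10⁻⁵| = 1.66×10⁻⁵ T.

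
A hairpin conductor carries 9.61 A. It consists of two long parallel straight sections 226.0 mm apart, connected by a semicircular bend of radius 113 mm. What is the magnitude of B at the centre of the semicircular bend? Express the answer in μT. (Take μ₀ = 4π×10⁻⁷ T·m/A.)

The semicircular arc contributes B_arc = μ₀I·π/(4πR) = μ₀I/(4R) = 2.67×10⁻⁵ T.
Each semi-infinite lead is at perpendicular distance R = 0.113 m from the centre, with the perpendicular foot at its near end, so it contributes μ₀I/(4πR); both point the same way, together 1.70×10⁻⁵ T.
Arc and leads all point the same direction: B = 2.67×10⁻⁵ + 1.70×10⁻⁵ = 4.37×10⁻⁵ T.

B ≈ 43.7 μT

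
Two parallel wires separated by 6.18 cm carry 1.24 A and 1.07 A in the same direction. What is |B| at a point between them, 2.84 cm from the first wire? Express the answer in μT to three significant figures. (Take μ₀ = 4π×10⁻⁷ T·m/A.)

Each long wire gives B = μ₀I/(2πd). Distances are d₁ = 0.0284 m and d₂ = 0.0334 m.
B₁ = 8.73×10⁻⁶ T, B₂ = 6.41×10⁻⁶ T.
Between parallel currents the two contributions point in opposite directions, so they subtract. B = |B₁ − B₂| = |8.73×10⁻⁶ − 6.41×10⁻⁶| = 2.33×10⁻⁶ T.

B ≈ 2.33 μT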